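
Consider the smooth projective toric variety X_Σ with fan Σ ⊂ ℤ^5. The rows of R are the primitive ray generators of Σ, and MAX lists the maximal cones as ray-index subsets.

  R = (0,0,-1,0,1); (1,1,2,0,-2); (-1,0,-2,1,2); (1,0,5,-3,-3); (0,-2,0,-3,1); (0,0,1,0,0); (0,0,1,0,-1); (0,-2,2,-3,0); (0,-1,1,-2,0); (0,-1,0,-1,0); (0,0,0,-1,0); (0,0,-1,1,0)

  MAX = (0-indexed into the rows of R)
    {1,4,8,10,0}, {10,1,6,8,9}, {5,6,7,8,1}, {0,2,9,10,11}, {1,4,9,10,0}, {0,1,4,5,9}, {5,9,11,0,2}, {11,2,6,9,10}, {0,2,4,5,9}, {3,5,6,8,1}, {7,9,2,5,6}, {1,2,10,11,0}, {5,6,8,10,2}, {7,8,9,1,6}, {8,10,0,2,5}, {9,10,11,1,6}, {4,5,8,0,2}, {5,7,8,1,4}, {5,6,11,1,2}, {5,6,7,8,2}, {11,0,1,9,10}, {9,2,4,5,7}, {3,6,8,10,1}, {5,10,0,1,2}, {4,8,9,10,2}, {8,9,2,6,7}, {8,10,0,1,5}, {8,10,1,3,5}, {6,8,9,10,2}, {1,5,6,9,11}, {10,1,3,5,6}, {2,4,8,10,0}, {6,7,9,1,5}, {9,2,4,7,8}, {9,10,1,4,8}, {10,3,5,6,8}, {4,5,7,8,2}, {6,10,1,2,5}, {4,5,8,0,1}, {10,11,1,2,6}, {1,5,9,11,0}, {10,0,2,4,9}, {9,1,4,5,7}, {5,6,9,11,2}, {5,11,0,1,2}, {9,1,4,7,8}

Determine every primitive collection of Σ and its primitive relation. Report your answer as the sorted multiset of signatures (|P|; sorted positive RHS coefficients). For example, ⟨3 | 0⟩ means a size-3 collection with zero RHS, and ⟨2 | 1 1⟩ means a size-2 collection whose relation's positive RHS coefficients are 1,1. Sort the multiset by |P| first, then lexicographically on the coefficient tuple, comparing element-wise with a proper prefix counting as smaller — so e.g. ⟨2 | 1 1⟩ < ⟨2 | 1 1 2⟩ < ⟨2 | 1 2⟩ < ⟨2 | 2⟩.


Δ(Σ) — 12 vertices, 23 min non-faces:

  {0,6}:  v_{0} + v_{6} = 0  →  sig = ⟨2 | 0⟩
  {8,11}:  v_{8} + v_{11} = v_{9}  →  sig = ⟨2 | 1⟩
  {0,7}:  v_{0} + v_{7} = v_{4} + v_{5}  →  sig = ⟨2 | 1 1⟩
  {4,6}:  v_{4} + v_{6} = v_{8} + v_{9}  →  sig = ⟨2 | 1 1⟩
  {3,11}:  v_{3} + v_{11} = v_{1} + v_{6} + v_{8}  →  sig = ⟨2 | 1 1 1⟩
  {0,3}:  v_{0} + v_{3} = v_{1} + v_{5} + v_{8} + v_{10}  →  sig = ⟨2 | 1 1 1 1⟩
  {3,7}:  v_{3} + v_{7} = v_{1} + v_{5} + v_{6} + 3·v_{8}  →  sig = ⟨2 | 1 1 1 3⟩
  {3,9}:  v_{3} + v_{9} = v_{1} + v_{6} + 2·v_{8}  →  sig = ⟨2 | 1 1 2⟩
  {4,11}:  v_{4} + v_{11} = v_{0} + 2·v_{9}  →  sig = ⟨2 | 1 2⟩
  {7,11}:  v_{7} + v_{11} = v_{5} + 2·v_{9}  →  sig = ⟨2 | 1 2⟩
  {2,3}:  v_{2} + v_{3} = 2·v_{5} + v_{6} + 2·v_{10}  →  sig = ⟨2 | 1 2 2⟩
  {3,4}:  v_{3} + v_{4} = v_{1} + 3·v_{8}  →  sig = ⟨2 | 1 3⟩
  {7,10}:  v_{7} + v_{10} = 2·v_{8}  →  sig = ⟨2 | 2⟩
  {1,2,9}:  v_{1} + v_{2} + v_{9} = 0  →  sig = ⟨3 | 0⟩
  {5,10,11}:  v_{5} + v_{10} + v_{11} = 0  →  sig = ⟨3 | 0⟩
  {0,8,9}:  v_{0} + v_{8} + v_{9} = v_{4}  →  sig = ⟨3 | 1⟩
  {5,8,9}:  v_{5} + v_{8} + v_{9} = v_{7}  →  sig = ⟨3 | 1⟩
  {5,9,10}:  v_{5} + v_{9} + v_{10} = v_{8}  →  sig = ⟨3 | 1⟩
  {1,2,4}:  v_{1} + v_{2} + v_{4} = v_{0} + v_{8}  →  sig = ⟨3 | 1 1⟩
  {1,2,7}:  v_{1} + v_{2} + v_{7} = v_{5} + v_{8}  →  sig = ⟨3 | 1 1⟩
  {1,2,8}:  v_{1} + v_{2} + v_{8} = v_{5} + v_{10}  →  sig = ⟨3 | 1 1⟩
  {4,5,10}:  v_{4} + v_{5} + v_{10} = v_{0} + 2·v_{8}  →  sig = ⟨3 | 1 2⟩
  {1,5,6,8,10}:  v_{1} + v_{5} + v_{6} + v_{8} + v_{10} = v_{3}  →  sig = ⟨5 | 1⟩

Hence PRS(X_Σ) =
{ ⟨2 | 0⟩,  ⟨2 | 1⟩,  ⟨2 | 1 1⟩ ×2,  ⟨2 | 1 1 1⟩,  ⟨2 | 1 1 1 1⟩,  ⟨2 | 1 1 1 3⟩,  ⟨2 | 1 1 2⟩,  ⟨2 | 1 2⟩ ×2,  ⟨2 | 1 2 2⟩,  ⟨2 | 1 3⟩,  ⟨2 | 2⟩,  ⟨3 | 0⟩ ×2,  ⟨3 | 1⟩ ×3,  ⟨3 | 1 1⟩ ×3,  ⟨3 | 1 2⟩,  ⟨5 | 1⟩ }


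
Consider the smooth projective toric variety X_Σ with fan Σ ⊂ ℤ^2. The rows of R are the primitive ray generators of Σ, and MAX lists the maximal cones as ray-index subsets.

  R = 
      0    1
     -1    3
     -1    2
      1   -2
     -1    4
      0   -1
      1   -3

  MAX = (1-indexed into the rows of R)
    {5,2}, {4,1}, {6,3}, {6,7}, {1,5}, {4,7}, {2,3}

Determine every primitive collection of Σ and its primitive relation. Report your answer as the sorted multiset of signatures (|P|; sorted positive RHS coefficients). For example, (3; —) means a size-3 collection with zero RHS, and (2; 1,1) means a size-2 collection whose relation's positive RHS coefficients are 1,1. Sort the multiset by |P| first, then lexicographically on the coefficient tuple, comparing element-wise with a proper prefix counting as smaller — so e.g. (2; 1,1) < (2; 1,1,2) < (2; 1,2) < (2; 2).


Primitive collections (14):

  • {1,6}:  v_{1} + v_{6} = 0 — sig = (2; —)
  • {2,7}:  v_{2} + v_{7} = 0 — sig = (2; —)
  • {3,4}:  v_{3} + v_{4} = 0 — sig = (2; —)
  • {1,2}:  v_{1} + v_{2} = v_{5} — sig = (2; 1)
  • {1,3}:  v_{1} + v_{3} = v_{2} — sig = (2; 1)
  • {1,7}:  v_{1} + v_{7} = v_{4} — sig = (2; 1)
  • {2,4}:  v_{2} + v_{4} = v_{1} — sig = (2; 1)
  • {2,6}:  v_{2} + v_{6} = v_{3} — sig = (2; 1)
  • {3,7}:  v_{3} + v_{7} = v_{6} — sig = (2; 1)
  • {4,6}:  v_{4} + v_{6} = v_{7} — sig = (2; 1)
  • {5,6}:  v_{5} + v_{6} = v_{2} — sig = (2; 1)
  • {5,7}:  v_{5} + v_{7} = v_{1} — sig = (2; 1)
  • {3,5}:  v_{3} + v_{5} = 2·v_{2} — sig = (2; 2)
  • {4,5}:  v_{4} + v_{5} = 2·v_{1} — sig = (2; 2)

Sorted signature multiset PRS(X):
[(2; —), (2; —), (2; —), (2; 1), (2; 1), (2; 1), (2; 1), (2; 1), (2; 1), (2; 1), (2; 1), (2; 1), (2; 2), (2; 2)]


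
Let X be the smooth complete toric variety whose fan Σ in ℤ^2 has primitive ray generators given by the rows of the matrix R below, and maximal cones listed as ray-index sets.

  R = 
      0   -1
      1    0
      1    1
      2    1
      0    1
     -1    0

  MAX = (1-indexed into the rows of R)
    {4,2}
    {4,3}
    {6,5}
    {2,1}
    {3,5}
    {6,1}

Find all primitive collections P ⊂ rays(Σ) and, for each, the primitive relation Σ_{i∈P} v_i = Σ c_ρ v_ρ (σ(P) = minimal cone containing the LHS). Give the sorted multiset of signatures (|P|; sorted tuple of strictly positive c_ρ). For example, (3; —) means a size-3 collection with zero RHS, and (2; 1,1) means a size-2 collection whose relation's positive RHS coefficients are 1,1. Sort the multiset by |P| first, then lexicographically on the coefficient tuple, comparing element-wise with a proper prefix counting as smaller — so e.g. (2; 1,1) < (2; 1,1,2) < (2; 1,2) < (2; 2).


9 minimal non-faces of Δ(Σ) (on 6 rays):

  {1,5}:  v_{1} + v_{5} = 0  so sig = (2; —)
  {2,6}:  v_{2} + v_{6} = 0  so sig = (2; —)
  {1,3}:  v_{1} + v_{3} = v_{2}  so sig = (2; 1)
  {2,3}:  v_{2} + v_{3} = v_{4}  so sig = (2; 1)
  {2,5}:  v_{2} + v_{5} = v_{3}  so sig = (2; 1)
  {3,6}:  v_{3} + v_{6} = v_{5}  so sig = (2; 1)
  {4,6}:  v_{4} + v_{6} = v_{3}  so sig = (2; 1)
  {1,4}:  v_{1} + v_{4} = 2·v_{2}  so sig = (2; 2)
  {4,5}:  v_{4} + v_{5} = 2·v_{3}  so sig = (2; 2)

Sorted signature multiset PRS(X):
[(2; —), (2; —), (2; 1), (2; 1), (2; 1), (2; 1), (2; 1), (2; 2), (2; 2)]


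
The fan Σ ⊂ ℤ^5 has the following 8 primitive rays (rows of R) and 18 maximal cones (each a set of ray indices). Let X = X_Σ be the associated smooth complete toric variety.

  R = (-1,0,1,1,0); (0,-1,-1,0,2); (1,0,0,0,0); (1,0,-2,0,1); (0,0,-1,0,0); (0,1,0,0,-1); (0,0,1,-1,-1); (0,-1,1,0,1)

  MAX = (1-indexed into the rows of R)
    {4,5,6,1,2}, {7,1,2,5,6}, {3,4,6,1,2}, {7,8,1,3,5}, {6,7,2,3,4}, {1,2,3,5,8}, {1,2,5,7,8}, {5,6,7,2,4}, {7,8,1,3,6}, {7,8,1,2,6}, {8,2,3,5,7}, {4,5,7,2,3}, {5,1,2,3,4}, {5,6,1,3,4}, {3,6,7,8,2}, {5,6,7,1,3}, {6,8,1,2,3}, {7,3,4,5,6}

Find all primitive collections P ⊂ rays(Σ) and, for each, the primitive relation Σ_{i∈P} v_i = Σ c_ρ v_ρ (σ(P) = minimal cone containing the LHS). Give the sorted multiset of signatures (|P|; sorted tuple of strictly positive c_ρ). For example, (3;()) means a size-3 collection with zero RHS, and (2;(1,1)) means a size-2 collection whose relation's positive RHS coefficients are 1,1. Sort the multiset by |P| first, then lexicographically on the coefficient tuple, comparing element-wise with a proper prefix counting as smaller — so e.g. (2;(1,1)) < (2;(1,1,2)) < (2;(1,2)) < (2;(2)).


5 minimal non-faces of Δ(Σ) (on 8 rays):

  P={4,8}:  v_{4} + v_{8} = v_{2} + v_{3}  ⟹  sig = (2;(1,1))
  P={1,4,7}:  v_{1} + v_{4} + v_{7} = 0  ⟹  sig = (3;())
  P={5,6,8}:  v_{5} + v_{6} + v_{8} = 0  ⟹  sig = (3;())
  P={1,2,3,7}:  v_{1} + v_{2} + v_{3} + v_{7} = v_{8}  ⟹  sig = (4;(1))
  P={2,3,5,6}:  v_{2} + v_{3} + v_{5} + v_{6} = v_{4}  ⟹  sig = (4;(1))

Sorted signature multiset PRS(X):
    (2;(1,1))
    (3;())
    (3;())
    (4;(1))
    (4;(1))


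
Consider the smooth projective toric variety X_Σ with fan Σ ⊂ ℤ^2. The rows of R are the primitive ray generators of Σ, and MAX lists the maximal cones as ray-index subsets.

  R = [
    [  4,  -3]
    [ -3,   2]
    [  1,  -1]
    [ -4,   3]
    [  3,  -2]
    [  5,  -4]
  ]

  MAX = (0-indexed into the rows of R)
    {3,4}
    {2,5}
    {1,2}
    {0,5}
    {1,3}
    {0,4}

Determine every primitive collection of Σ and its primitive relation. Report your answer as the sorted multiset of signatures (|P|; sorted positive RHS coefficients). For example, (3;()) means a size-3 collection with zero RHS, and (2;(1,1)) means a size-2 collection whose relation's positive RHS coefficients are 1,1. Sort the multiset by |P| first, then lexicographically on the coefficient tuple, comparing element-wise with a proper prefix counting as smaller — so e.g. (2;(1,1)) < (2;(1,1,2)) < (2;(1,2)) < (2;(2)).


Minimal non-faces — 9 found among 6 rays, 6 max cones:

  {0,3}:  v_{0} + v_{3} = 0  →  sig = (2;())
  {1,4}:  v_{1} + v_{4} = 0  →  sig = (2;())
  {0,1}:  v_{0} + v_{1} = v_{2}  →  sig = (2;(1))
  {0,2}:  v_{0} + v_{2} = v_{5}  →  sig = (2;(1))
  {2,3}:  v_{2} + v_{3} = v_{1}  →  sig = (2;(1))
  {2,4}:  v_{2} + v_{4} = v_{0}  →  sig = (2;(1))
  {3,5}:  v_{3} + v_{5} = v_{2}  →  sig = (2;(1))
  {1,5}:  v_{1} + v_{5} = 2·v_{2}  →  sig = (2;(2))
  {4,5}:  v_{4} + v_{5} = 2·v_{0}  →  sig = (2;(2))

Sorted signature multiset PRS(X):
{ (2;()) ×2,  (2;(1)) ×5,  (2;(2)) ×2 }


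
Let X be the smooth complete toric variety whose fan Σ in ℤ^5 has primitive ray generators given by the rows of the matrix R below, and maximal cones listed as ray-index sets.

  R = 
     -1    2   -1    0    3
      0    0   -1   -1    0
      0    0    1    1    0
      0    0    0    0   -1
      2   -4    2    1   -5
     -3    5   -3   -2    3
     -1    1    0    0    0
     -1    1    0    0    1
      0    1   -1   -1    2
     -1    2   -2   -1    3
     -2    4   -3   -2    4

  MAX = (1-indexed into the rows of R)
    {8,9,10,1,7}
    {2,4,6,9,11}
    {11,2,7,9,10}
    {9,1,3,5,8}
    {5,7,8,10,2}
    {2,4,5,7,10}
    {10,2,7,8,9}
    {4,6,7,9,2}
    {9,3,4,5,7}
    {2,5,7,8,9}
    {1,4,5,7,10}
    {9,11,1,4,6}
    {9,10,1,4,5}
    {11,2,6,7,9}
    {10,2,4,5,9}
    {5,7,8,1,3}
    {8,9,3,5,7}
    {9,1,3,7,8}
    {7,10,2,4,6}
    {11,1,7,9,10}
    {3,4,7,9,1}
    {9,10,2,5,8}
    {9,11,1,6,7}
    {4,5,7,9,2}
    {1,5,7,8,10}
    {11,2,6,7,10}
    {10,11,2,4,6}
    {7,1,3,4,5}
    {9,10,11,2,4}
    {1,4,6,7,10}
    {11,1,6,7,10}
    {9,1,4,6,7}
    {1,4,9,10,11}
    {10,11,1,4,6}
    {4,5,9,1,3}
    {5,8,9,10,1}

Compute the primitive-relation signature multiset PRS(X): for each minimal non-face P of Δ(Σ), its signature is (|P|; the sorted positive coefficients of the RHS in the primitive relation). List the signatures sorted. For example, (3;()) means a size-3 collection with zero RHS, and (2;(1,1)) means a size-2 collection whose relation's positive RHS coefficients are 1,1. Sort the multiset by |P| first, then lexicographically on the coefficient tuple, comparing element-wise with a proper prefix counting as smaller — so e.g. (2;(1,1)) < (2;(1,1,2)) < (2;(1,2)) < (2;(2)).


15 collections generate NE(X_Σ); each relation:

  P={2,3}:  v_{2} + v_{3} = 0 ; sig = (2;())
  P={1,2}:  v_{1} + v_{2} = v_{10} ; sig = (2;(1))
  P={3,10}:  v_{3} + v_{10} = v_{1} ; sig = (2;(1))
  P={4,8}:  v_{4} + v_{8} = v_{7} ; sig = (2;(1))
  P={5,11}:  v_{5} + v_{11} = v_{2} + v_{4} ; sig = (2;(1,1))
  P={3,11}:  v_{3} + v_{11} = v_{1} + v_{4} + v_{7} + v_{9} ; sig = (2;(1,1,1,1))
  P={5,6}:  v_{5} + v_{6} = v_{2} + 2·v_{4} + v_{7} ; sig = (2;(1,1,2))
  P={8,11}:  v_{8} + v_{11} = 2·v_{7} + v_{9} + v_{10} ; sig = (2;(1,1,2))
  P={3,6}:  v_{3} + v_{6} = v_{1} + 2·v_{4} + 2·v_{7} + v_{9} ; sig = (2;(1,1,2,2))
  P={6,8}:  v_{6} + v_{8} = 2·v_{7} + v_{11} ; sig = (2;(1,2))
  P={4,7,11}:  v_{4} + v_{7} + v_{11} = v_{6} ; sig = (3;(1))
  P={6,9,10}:  v_{6} + v_{9} + v_{10} = 2·v_{11} ; sig = (3;(2))
  P={1,5,7,9}:  v_{1} + v_{5} + v_{7} + v_{9} = 0 ; sig = (4;())
  P={4,7,9,10}:  v_{4} + v_{7} + v_{9} + v_{10} = v_{11} ; sig = (4;(1))
  P={5,7,9,10}:  v_{5} + v_{7} + v_{9} + v_{10} = v_{2} ; sig = (4;(1))

so the primitive-relation signature multiset is
[(2;()), (2;(1)), (2;(1)), (2;(1)), (2;(1,1)), (2;(1,1,1,1)), (2;(1,1,2)), (2;(1,1,2)), (2;(1,1,2,2)), (2;(1,2)), (3;(1)), (3;(2)), (4;()), (4;(1)), (4;(1))]


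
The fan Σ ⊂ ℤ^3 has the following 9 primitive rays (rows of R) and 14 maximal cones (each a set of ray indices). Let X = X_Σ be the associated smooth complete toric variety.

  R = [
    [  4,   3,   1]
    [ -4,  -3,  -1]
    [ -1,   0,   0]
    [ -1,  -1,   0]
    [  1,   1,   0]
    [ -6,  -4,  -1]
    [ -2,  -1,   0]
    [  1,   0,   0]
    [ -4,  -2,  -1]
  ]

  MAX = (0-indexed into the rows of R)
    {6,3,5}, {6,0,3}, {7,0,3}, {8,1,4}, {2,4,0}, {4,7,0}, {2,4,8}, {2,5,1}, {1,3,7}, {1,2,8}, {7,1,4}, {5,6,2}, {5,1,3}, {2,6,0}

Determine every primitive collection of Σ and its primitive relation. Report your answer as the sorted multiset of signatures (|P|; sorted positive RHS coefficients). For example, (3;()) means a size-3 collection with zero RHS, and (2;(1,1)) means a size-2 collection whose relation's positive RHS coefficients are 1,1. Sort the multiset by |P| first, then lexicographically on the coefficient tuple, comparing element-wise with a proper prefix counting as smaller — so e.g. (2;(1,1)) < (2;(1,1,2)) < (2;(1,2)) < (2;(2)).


16 minimal non-faces of Δ(Σ) (on 9 rays):

  • {0,1}:  v_{0} + v_{1} = 0  so sig = (2;())
  • {2,7}:  v_{2} + v_{7} = 0  so sig = (2;())
  • {3,4}:  v_{3} + v_{4} = 0  so sig = (2;())
  • {0,5}:  v_{0} + v_{5} = v_{6}  so sig = (2;(1))
  • {1,6}:  v_{1} + v_{6} = v_{5}  so sig = (2;(1))
  • {2,3}:  v_{2} + v_{3} = v_{6}  so sig = (2;(1))
  • {4,6}:  v_{4} + v_{6} = v_{2}  so sig = (2;(1))
  • {6,7}:  v_{6} + v_{7} = v_{3}  so sig = (2;(1))
  • {0,8}:  v_{0} + v_{8} = v_{2} + v_{4}  so sig = (2;(1,1))
  • {3,8}:  v_{3} + v_{8} = v_{1} + v_{2}  so sig = (2;(1,1))
  • {4,5}:  v_{4} + v_{5} = v_{1} + v_{2}  so sig = (2;(1,1))
  • {5,7}:  v_{5} + v_{7} = v_{1} + v_{3}  so sig = (2;(1,1))
  • {7,8}:  v_{7} + v_{8} = v_{1} + v_{4}  so sig = (2;(1,1))
  • {6,8}:  v_{6} + v_{8} = v_{1} + 2·v_{2}  so sig = (2;(1,2))
  • {5,8}:  v_{5} + v_{8} = 2·v_{1} + 2·v_{2}  so sig = (2;(2,2))
  • {1,2,4}:  v_{1} + v_{2} + v_{4} = v_{8}  so sig = (3;(1))

Hence PRS(X_Σ) =
    |P|=2: 15 collections, coeffs (), (), (), (1), (1), (1), (1), (1), (1,1), (1,1), (1,1), (1,1), (1,1), (1,2), (2,2)
    |P|=3: 1 collection, coeffs (1)


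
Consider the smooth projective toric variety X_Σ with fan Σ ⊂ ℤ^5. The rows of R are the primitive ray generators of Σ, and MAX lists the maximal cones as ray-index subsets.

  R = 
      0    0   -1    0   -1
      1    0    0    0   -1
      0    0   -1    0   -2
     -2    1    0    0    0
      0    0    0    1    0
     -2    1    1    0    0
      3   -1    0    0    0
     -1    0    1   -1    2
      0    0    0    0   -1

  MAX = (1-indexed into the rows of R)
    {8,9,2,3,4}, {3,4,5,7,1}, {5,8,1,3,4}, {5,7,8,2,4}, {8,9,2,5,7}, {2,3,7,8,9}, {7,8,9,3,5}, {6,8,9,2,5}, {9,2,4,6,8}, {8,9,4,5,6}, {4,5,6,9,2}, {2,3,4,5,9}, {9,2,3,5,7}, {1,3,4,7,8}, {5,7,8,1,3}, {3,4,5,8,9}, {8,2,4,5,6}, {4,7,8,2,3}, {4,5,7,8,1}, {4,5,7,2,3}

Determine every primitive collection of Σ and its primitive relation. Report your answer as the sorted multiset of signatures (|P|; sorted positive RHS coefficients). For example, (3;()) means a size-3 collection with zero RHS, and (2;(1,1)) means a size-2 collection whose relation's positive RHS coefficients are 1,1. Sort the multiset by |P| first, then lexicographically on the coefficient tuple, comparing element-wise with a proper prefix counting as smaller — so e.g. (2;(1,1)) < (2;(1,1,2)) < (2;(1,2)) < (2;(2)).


Minimal non-faces — 9 found among 9 rays, 20 max cones:

  P={1,9}:  v_{1} + v_{9} = v_{3}  →  sig = (2;(1))
  P={1,6}:  v_{1} + v_{6} = v_{4} + v_{9}  →  sig = (2;(1,1))
  P={1,2}:  v_{1} + v_{2} = v_{3} + v_{4} + v_{7}  →  sig = (2;(1,1,1))
  P={6,7}:  v_{6} + v_{7} = 2·v_{2} + v_{5} + v_{8}  →  sig = (2;(1,1,2))
  P={3,6}:  v_{3} + v_{6} = v_{4} + 2·v_{9}  →  sig = (2;(1,2))
  P={4,7,9}:  v_{4} + v_{7} + v_{9} = v_{2}  →  sig = (3;(1))
  P={2,3,5,8}:  v_{2} + v_{3} + v_{5} + v_{8} = v_{9}  →  sig = (4;(1))
  P={3,4,5,7,8}:  v_{3} + v_{4} + v_{5} + v_{7} + v_{8} = 0  →  sig = (5;())
  P={2,4,5,8,9}:  v_{2} + v_{4} + v_{5} + v_{8} + v_{9} = v_{6}  →  sig = (5;(1))

Sorted signature multiset PRS(X):
    (2;(1))
    (2;(1,1))
    (2;(1,1,1))
    (2;(1,1,2))
    (2;(1,2))
    (3;(1))
    (4;(1))
    (5;())
    (5;(1))


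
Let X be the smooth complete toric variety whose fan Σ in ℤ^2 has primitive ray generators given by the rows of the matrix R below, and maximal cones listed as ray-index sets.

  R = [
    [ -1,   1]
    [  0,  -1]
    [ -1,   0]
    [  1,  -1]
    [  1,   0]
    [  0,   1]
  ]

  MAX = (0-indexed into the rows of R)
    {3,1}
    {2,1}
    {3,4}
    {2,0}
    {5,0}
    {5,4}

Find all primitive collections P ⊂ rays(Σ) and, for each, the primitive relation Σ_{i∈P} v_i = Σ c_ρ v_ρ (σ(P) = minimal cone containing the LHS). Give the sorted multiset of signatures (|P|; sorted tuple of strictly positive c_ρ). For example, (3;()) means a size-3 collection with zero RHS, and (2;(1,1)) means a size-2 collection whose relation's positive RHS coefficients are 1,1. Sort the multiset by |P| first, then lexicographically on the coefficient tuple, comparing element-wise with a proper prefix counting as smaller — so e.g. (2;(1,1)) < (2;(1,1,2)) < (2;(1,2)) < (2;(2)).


9 minimal non-faces of Δ(Σ) (on 6 rays):

  P = {0,3}:  v_{0} + v_{3} = 0  ⇒ sig = (2;())
  P = {1,5}:  v_{1} + v_{5} = 0  ⇒ sig = (2;())
  P = {2,4}:  v_{2} + v_{4} = 0  ⇒ sig = (2;())
  P = {0,1}:  v_{0} + v_{1} = v_{2}  ⇒ sig = (2;(1))
  P = {0,4}:  v_{0} + v_{4} = v_{5}  ⇒ sig = (2;(1))
  P = {1,4}:  v_{1} + v_{4} = v_{3}  ⇒ sig = (2;(1))
  P = {2,3}:  v_{2} + v_{3} = v_{1}  ⇒ sig = (2;(1))
  P = {2,5}:  v_{2} + v_{5} = v_{0}  ⇒ sig = (2;(1))
  P = {3,5}:  v_{3} + v_{5} = v_{4}  ⇒ sig = (2;(1))

Hence PRS(X_Σ) =
    |P|=2: 9 collections, coeffs (), (), (), (1), (1), (1), (1), (1), (1)


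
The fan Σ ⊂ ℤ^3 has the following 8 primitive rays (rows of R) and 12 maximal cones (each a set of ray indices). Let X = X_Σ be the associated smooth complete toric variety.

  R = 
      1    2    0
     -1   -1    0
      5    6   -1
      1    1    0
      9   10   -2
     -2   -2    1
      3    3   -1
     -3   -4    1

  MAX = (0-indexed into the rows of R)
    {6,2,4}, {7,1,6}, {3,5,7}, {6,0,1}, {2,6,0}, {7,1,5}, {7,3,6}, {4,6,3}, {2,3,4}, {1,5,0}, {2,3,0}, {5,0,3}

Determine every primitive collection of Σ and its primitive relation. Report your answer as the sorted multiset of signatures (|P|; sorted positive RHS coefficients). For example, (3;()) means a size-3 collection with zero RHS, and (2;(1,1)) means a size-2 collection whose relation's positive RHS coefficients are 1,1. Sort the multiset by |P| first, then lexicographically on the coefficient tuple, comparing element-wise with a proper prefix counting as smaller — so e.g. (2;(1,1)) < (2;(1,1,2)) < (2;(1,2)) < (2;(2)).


|primitive collections| = 12. Relations:

  P = {1,3}:  v_{1} + v_{3} = 0 ; sig = (2;())
  P = {0,7}:  v_{0} + v_{7} = v_{5} ; sig = (2;(1))
  P = {5,6}:  v_{5} + v_{6} = v_{3} ; sig = (2;(1))
  P = {1,2}:  v_{1} + v_{2} = v_{0} + v_{6} ; sig = (2;(1,1))
  P = {1,4}:  v_{1} + v_{4} = v_{2} + v_{6} ; sig = (2;(1,1))
  P = {2,5}:  v_{2} + v_{5} = v_{0} + 2·v_{3} ; sig = (2;(1,2))
  P = {4,5}:  v_{4} + v_{5} = v_{2} + 2·v_{3} ; sig = (2;(1,2))
  P = {4,7}:  v_{4} + v_{7} = 3·v_{3} + v_{6} ; sig = (2;(1,3))
  P = {0,4}:  v_{0} + v_{4} = 2·v_{2} ; sig = (2;(2))
  P = {2,7}:  v_{2} + v_{7} = 2·v_{3} ; sig = (2;(2))
  P = {0,3,6}:  v_{0} + v_{3} + v_{6} = v_{2} ; sig = (3;(1))
  P = {2,3,6}:  v_{2} + v_{3} + v_{6} = v_{4} ; sig = (3;(1))

Sorted signature multiset PRS(X):
{ (2;()),  (2;(1)) ×2,  (2;(1,1)) ×2,  (2;(1,2)) ×2,  (2;(1,3)),  (2;(2)) ×2,  (3;(1)) ×2 }


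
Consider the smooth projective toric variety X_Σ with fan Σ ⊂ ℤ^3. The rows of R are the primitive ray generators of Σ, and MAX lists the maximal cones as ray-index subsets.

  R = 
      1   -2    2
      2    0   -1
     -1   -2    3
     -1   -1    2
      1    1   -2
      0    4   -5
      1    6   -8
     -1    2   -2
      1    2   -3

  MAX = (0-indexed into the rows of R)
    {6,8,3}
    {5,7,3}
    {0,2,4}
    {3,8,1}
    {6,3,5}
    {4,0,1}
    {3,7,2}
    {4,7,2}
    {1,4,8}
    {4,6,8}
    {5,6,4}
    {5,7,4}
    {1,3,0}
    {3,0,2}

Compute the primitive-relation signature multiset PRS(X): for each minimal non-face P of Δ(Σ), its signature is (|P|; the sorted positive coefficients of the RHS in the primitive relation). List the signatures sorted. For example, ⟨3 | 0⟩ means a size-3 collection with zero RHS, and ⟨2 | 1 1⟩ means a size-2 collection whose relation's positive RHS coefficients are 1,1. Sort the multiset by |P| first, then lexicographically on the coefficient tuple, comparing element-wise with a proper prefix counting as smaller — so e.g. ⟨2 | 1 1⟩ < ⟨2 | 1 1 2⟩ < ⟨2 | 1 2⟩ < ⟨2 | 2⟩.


15 collections generate NE(X_Σ); each relation:

  {0,7}:  v_{0} + v_{7} = 0 ; sig = ⟨2 | 0⟩
  {2,8}:  v_{2} + v_{8} = 0 ; sig = ⟨2 | 0⟩
  {3,4}:  v_{3} + v_{4} = 0 ; sig = ⟨2 | 0⟩
  {0,5}:  v_{0} + v_{5} = v_{8} ; sig = ⟨2 | 1⟩
  {0,8}:  v_{0} + v_{8} = v_{1} ; sig = ⟨2 | 1⟩
  {1,2}:  v_{1} + v_{2} = v_{0} ; sig = ⟨2 | 1⟩
  {1,7}:  v_{1} + v_{7} = v_{8} ; sig = ⟨2 | 1⟩
  {2,5}:  v_{2} + v_{5} = v_{7} ; sig = ⟨2 | 1⟩
  {2,6}:  v_{2} + v_{6} = v_{5} ; sig = ⟨2 | 1⟩
  {5,8}:  v_{5} + v_{8} = v_{6} ; sig = ⟨2 | 1⟩
  {7,8}:  v_{7} + v_{8} = v_{5} ; sig = ⟨2 | 1⟩
  {0,6}:  v_{0} + v_{6} = 2·v_{8} ; sig = ⟨2 | 2⟩
  {1,5}:  v_{1} + v_{5} = 2·v_{8} ; sig = ⟨2 | 2⟩
  {6,7}:  v_{6} + v_{7} = 2·v_{5} ; sig = ⟨2 | 2⟩
  {1,6}:  v_{1} + v_{6} = 3·v_{8} ; sig = ⟨2 | 3⟩

Sorted signature multiset PRS(X):
{ ⟨2 | 0⟩ ×3,  ⟨2 | 1⟩ ×8,  ⟨2 | 2⟩ ×3,  ⟨2 | 3⟩ }


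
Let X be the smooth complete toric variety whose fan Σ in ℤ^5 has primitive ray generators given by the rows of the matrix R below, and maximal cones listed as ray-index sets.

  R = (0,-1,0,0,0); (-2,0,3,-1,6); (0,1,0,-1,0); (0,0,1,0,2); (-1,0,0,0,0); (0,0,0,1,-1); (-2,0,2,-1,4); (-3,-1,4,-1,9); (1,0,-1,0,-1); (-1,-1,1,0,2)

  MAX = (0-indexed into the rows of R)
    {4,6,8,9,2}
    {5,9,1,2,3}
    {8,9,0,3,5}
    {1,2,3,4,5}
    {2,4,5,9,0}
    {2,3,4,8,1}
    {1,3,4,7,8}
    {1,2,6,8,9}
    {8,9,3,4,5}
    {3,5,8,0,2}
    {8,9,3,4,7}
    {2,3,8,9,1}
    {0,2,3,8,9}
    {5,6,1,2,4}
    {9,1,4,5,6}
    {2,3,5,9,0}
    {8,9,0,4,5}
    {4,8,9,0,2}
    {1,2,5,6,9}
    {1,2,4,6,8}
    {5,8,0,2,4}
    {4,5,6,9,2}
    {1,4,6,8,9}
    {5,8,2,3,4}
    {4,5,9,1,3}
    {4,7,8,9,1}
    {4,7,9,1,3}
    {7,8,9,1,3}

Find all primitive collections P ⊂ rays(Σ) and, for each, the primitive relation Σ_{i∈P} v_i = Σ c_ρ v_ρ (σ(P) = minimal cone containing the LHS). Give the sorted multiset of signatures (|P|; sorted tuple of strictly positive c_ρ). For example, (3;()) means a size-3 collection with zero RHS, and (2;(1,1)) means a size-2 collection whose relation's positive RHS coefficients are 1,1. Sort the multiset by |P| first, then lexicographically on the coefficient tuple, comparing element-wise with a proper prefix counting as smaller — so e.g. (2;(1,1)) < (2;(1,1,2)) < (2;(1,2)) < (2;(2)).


Δ(Σ) — 10 vertices, 14 min non-faces:

  {3,6}:  v_{3} + v_{6} = v_{1} — sig = (2;(1))
  {2,7}:  v_{2} + v_{7} = v_{1} + v_{6} + v_{8} — sig = (2;(1,1,1))
  {6,7}:  v_{6} + v_{7} = 2·v_{1} + v_{4} + v_{8} + v_{9} — sig = (2;(1,1,1,2))
  {0,1}:  v_{0} + v_{1} = v_{2} + v_{3} + 2·v_{9} — sig = (2;(1,1,2))
  {0,7}:  v_{0} + v_{7} = v_{1} + v_{8} + 2·v_{9} — sig = (2;(1,1,2))
  {0,6}:  v_{0} + v_{6} = v_{2} + 2·v_{9} — sig = (2;(1,2))
  {5,7}:  v_{5} + v_{7} = 3·v_{3} + 2·v_{4} + v_{9} — sig = (2;(1,2,3))
  {0,3,4}:  v_{0} + v_{3} + v_{4} = v_{9} — sig = (3;(1))
  {5,6,8}:  v_{5} + v_{6} + v_{8} = v_{3} + v_{4} — sig = (3;(1,1))
  {1,5,8}:  v_{1} + v_{5} + v_{8} = 2·v_{3} + v_{4} — sig = (3;(1,2))
  {2,5,8,9}:  v_{2} + v_{5} + v_{8} + v_{9} = 0 — sig = (4;())
  {2,3,4,9}:  v_{2} + v_{3} + v_{4} + v_{9} = v_{6} — sig = (4;(1))
  {1,2,4,9}:  v_{1} + v_{2} + v_{4} + v_{9} = 2·v_{6} — sig = (4;(2))
  {1,3,4,8,9}:  v_{1} + v_{3} + v_{4} + v_{8} + v_{9} = v_{7} — sig = (5;(1))

so the primitive-relation signature multiset is
{ (2;(1)),  (2;(1,1,1)),  (2;(1,1,1,2)),  (2;(1,1,2)) ×2,  (2;(1,2)),  (2;(1,2,3)),  (3;(1)),  (3;(1,1)),  (3;(1,2)),  (4;()),  (4;(1)),  (4;(2)),  (5;(1)) }


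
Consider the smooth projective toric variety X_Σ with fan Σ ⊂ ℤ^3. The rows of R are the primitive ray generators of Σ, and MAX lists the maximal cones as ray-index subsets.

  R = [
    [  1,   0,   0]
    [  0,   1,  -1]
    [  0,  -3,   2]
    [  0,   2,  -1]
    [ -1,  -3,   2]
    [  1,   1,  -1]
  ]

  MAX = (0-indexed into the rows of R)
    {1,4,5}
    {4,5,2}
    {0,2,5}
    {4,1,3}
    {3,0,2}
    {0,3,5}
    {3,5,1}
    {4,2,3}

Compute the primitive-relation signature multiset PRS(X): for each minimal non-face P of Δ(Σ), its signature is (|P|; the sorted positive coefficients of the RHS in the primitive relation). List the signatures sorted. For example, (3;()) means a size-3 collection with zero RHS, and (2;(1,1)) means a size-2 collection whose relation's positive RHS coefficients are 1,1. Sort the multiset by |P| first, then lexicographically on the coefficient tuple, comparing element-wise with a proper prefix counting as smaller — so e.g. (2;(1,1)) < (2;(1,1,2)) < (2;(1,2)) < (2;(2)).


5 minimal non-faces of Δ(Σ) (on 6 rays):

  P={0,1}:  v_{0} + v_{1} = v_{5}  →  sig = (2;(1))
  P={0,4}:  v_{0} + v_{4} = v_{2}  →  sig = (2;(1))
  P={1,2}:  v_{1} + v_{2} = v_{4} + v_{5}  →  sig = (2;(1,1))
  P={3,4,5}:  v_{3} + v_{4} + v_{5} = 0  →  sig = (3;())
  P={2,3,5}:  v_{2} + v_{3} + v_{5} = v_{0}  →  sig = (3;(1))

Hence PRS(X_Σ) =
    |P|=2: 3 collections, coeffs (1), (1), (1,1)
    |P|=3: 2 collections, coeffs (), (1)


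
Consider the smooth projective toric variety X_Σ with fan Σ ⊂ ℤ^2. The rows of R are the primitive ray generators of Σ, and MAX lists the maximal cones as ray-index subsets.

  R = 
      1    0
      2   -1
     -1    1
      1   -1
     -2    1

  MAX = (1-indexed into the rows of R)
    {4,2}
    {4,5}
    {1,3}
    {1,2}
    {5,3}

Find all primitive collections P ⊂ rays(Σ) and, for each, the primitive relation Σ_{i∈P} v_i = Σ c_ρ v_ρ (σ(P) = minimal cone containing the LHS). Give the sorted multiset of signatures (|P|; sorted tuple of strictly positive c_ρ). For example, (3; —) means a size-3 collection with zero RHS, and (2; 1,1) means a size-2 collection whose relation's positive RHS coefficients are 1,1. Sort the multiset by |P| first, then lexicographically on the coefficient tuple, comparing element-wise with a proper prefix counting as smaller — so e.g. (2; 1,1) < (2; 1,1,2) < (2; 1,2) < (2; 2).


5 minimal non-faces of Δ(Σ) (on 5 rays):

  • {2,5}:  v_{2} + v_{5} = 0  →  sig = (2; —)
  • {3,4}:  v_{3} + v_{4} = 0  →  sig = (2; —)
  • {1,4}:  v_{1} + v_{4} = v_{2}  →  sig = (2; 1)
  • {1,5}:  v_{1} + v_{5} = v_{3}  →  sig = (2; 1)
  • {2,3}:  v_{2} + v_{3} = v_{1}  →  sig = (2; 1)

Sorted signature multiset PRS(X):
[(2; —), (2; —), (2; 1), (2; 1), (2; 1)]


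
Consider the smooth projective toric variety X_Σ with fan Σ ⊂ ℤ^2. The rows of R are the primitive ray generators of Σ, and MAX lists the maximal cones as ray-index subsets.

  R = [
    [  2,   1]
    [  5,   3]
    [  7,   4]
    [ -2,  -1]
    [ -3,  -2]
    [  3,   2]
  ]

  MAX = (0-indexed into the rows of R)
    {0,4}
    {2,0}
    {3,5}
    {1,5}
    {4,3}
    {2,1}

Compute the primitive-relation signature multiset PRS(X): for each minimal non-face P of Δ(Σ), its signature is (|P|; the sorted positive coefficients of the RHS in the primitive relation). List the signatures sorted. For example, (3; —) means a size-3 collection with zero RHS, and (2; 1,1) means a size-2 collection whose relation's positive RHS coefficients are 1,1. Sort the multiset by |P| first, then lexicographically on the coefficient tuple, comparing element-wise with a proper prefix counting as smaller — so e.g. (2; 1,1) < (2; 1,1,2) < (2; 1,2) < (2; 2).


Σ has 9 primitive collections:

  P={0,3}:  v_{0} + v_{3} = 0  →  sig = (2; —)
  P={4,5}:  v_{4} + v_{5} = 0  →  sig = (2; —)
  P={0,1}:  v_{0} + v_{1} = v_{2}  →  sig = (2; 1)
  P={0,5}:  v_{0} + v_{5} = v_{1}  →  sig = (2; 1)
  P={1,3}:  v_{1} + v_{3} = v_{5}  →  sig = (2; 1)
  P={1,4}:  v_{1} + v_{4} = v_{0}  →  sig = (2; 1)
  P={2,3}:  v_{2} + v_{3} = v_{1}  →  sig = (2; 1)
  P={2,4}:  v_{2} + v_{4} = 2·v_{0}  →  sig = (2; 2)
  P={2,5}:  v_{2} + v_{5} = 2·v_{1}  →  sig = (2; 2)

Signatures (|P|; sorted positive RHS coefficients), sorted:
    |P|=2: 9 collections, coeffs (), (), (1), (1), (1), (1), (1), (2), (2)


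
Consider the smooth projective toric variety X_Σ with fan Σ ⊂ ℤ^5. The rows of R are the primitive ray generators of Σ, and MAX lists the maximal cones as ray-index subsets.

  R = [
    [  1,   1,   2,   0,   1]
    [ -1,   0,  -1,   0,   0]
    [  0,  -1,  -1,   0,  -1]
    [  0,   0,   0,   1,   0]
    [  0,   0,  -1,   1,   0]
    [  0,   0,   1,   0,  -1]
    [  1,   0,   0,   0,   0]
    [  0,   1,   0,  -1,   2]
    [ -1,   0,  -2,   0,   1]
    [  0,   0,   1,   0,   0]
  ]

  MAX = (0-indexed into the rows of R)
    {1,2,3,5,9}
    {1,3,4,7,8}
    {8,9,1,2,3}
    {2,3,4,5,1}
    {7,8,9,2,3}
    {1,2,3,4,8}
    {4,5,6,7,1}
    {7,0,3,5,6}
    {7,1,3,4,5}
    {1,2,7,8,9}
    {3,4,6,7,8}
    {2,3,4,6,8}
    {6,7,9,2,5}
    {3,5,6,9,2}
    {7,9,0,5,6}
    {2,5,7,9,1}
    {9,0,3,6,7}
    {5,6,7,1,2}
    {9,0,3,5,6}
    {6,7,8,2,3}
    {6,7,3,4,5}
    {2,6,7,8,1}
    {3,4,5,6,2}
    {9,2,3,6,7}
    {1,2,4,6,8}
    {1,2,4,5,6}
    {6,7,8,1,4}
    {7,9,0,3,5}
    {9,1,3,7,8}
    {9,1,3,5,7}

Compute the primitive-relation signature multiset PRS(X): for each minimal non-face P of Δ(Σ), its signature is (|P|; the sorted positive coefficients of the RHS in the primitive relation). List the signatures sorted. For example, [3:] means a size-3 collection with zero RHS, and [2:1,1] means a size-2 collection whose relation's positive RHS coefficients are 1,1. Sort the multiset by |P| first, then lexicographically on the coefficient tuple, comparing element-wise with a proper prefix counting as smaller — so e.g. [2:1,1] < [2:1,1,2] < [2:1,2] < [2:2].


|primitive collections| = 13. Relations:

  P = {4,9}:  v_{4} + v_{9} = v_{3}  ⇒ sig = [2:1]
  P = {5,8}:  v_{5} + v_{8} = v_{1}  ⇒ sig = [2:1]
  P = {0,2}:  v_{0} + v_{2} = v_{6} + v_{9}  ⇒ sig = [2:1,1]
  P = {0,8}:  v_{0} + v_{8} = v_{3} + v_{7}  ⇒ sig = [2:1,1]
  P = {0,1}:  v_{0} + v_{1} = v_{3} + v_{5} + v_{7}  ⇒ sig = [2:1,1,1]
  P = {0,4}:  v_{0} + v_{4} = 2·v_{3} + v_{5} + v_{6} + v_{7}  ⇒ sig = [2:1,1,1,2]
  P = {1,6,9}:  v_{1} + v_{6} + v_{9} = 0  ⇒ sig = [3:]
  P = {1,3,6}:  v_{1} + v_{3} + v_{6} = v_{4}  ⇒ sig = [3:1]
  P = {2,4,7}:  v_{2} + v_{4} + v_{7} = v_{6} + v_{8}  ⇒ sig = [3:1,1]
  P = {6,8,9}:  v_{6} + v_{8} + v_{9} = v_{2} + v_{3} + v_{7}  ⇒ sig = [3:1,1,1]
  P = {2,3,5,7}:  v_{2} + v_{3} + v_{5} + v_{7} = 0  ⇒ sig = [4:]
  P = {1,2,3,7}:  v_{1} + v_{2} + v_{3} + v_{7} = v_{8}  ⇒ sig = [4:1]
  P = {3,5,6,7,9}:  v_{3} + v_{5} + v_{6} + v_{7} + v_{9} = v_{0}  ⇒ sig = [5:1]

Hence PRS(X_Σ) =
    |P|=2: 6 collections, coeffs (1), (1), (1,1), (1,1), (1,1,1), (1,1,1,2)
    |P|=3: 4 collections, coeffs (), (1), (1,1), (1,1,1)
    |P|=4: 2 collections, coeffs (), (1)
    |P|=5: 1 collection, coeffs (1)


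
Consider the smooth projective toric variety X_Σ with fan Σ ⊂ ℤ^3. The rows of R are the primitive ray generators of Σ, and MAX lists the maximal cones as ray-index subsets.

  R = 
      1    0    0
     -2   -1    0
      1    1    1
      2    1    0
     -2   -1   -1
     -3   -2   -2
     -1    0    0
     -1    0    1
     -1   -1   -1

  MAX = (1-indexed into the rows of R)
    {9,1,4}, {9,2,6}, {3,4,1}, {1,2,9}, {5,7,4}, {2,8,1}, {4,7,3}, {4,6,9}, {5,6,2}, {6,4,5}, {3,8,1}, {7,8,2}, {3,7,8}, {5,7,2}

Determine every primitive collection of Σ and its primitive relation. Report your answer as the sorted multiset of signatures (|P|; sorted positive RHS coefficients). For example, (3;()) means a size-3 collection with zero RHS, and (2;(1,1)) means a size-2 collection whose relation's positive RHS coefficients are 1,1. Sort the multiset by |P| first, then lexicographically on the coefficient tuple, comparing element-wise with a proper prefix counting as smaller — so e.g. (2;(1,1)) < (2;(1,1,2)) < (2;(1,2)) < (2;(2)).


Σ has 15 primitive collections:

  P={1,7}:  v_{1} + v_{7} = 0  so sig = (2;())
  P={2,4}:  v_{2} + v_{4} = 0  so sig = (2;())
  P={3,9}:  v_{3} + v_{9} = 0  so sig = (2;())
  P={1,5}:  v_{1} + v_{5} = v_{9}  so sig = (2;(1))
  P={2,3}:  v_{2} + v_{3} = v_{8}  so sig = (2;(1))
  P={3,5}:  v_{3} + v_{5} = v_{7}  so sig = (2;(1))
  P={3,6}:  v_{3} + v_{6} = v_{5}  so sig = (2;(1))
  P={4,8}:  v_{4} + v_{8} = v_{3}  so sig = (2;(1))
  P={5,9}:  v_{5} + v_{9} = v_{6}  so sig = (2;(1))
  P={7,9}:  v_{7} + v_{9} = v_{5}  so sig = (2;(1))
  P={8,9}:  v_{8} + v_{9} = v_{2}  so sig = (2;(1))
  P={5,8}:  v_{5} + v_{8} = v_{2} + v_{7}  so sig = (2;(1,1))
  P={6,8}:  v_{6} + v_{8} = v_{2} + v_{5}  so sig = (2;(1,1))
  P={1,6}:  v_{1} + v_{6} = 2·v_{9}  so sig = (2;(2))
  P={6,7}:  v_{6} + v_{7} = 2·v_{5}  so sig = (2;(2))

Hence PRS(X_Σ) =
    |P|=2: 15 collections, coeffs (), (), (), (1), (1), (1), (1), (1), (1), (1), (1), (1,1), (1,1), (2), (2)


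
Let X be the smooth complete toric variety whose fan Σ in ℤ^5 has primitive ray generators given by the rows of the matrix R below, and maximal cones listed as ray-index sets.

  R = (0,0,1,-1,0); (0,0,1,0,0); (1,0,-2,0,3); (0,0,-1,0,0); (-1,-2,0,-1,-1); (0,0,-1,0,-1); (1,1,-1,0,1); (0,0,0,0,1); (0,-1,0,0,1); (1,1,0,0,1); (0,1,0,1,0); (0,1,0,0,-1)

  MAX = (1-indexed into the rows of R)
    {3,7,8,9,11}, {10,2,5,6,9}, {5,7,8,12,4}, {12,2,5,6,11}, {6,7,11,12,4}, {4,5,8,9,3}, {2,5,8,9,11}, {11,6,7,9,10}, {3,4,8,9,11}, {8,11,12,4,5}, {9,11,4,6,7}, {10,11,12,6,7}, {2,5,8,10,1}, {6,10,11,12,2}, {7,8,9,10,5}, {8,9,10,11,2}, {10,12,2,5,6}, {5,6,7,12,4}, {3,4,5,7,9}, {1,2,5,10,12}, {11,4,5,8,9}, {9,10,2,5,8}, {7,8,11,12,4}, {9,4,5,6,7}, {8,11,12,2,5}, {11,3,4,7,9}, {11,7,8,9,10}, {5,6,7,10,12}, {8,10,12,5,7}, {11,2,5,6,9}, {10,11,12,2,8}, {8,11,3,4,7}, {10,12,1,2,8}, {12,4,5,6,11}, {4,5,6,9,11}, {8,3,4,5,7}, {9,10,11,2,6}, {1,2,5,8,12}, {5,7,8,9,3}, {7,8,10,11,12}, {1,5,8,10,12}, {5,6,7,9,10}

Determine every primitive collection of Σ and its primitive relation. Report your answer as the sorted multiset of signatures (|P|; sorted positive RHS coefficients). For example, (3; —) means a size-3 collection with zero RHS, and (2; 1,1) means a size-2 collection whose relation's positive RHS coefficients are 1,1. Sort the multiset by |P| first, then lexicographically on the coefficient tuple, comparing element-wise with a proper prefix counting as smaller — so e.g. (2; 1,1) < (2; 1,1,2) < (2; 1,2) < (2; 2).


The 20 primitive collections of Σ (r=12, n=5):

  P = {2,4}:  v_{2} + v_{4} = 0  ⟹  sig = (2; —)
  P = {9,12}:  v_{9} + v_{12} = 0  ⟹  sig = (2; —)
  P = {2,7}:  v_{2} + v_{7} = v_{10}  ⟹  sig = (2; 1)
  P = {4,10}:  v_{4} + v_{10} = v_{7}  ⟹  sig = (2; 1)
  P = {6,8}:  v_{6} + v_{8} = v_{4}  ⟹  sig = (2; 1)
  P = {1,6}:  v_{1} + v_{6} = v_{5} + v_{10} + v_{12}  ⟹  sig = (2; 1,1,1)
  P = {1,11}:  v_{1} + v_{11} = v_{2} + v_{8} + v_{12}  ⟹  sig = (2; 1,1,1)
  P = {2,3}:  v_{2} + v_{3} = v_{7} + v_{8} + v_{9}  ⟹  sig = (2; 1,1,1)
  P = {3,12}:  v_{3} + v_{12} = v_{4} + v_{7} + v_{8}  ⟹  sig = (2; 1,1,1)
  P = {1,4}:  v_{1} + v_{4} = v_{5} + v_{8} + v_{10} + v_{12}  ⟹  sig = (2; 1,1,1,1)
  P = {1,9}:  v_{1} + v_{9} = v_{2} + v_{5} + v_{8} + v_{10}  ⟹  sig = (2; 1,1,1,1)
  P = {1,3}:  v_{1} + v_{3} = v_{5} + v_{7} + 2·v_{8} + v_{10}  ⟹  sig = (2; 1,1,1,2)
  P = {1,7}:  v_{1} + v_{7} = v_{5} + v_{8} + 2·v_{10} + v_{12}  ⟹  sig = (2; 1,1,1,2)
  P = {3,6}:  v_{3} + v_{6} = 2·v_{4} + v_{7} + v_{9}  ⟹  sig = (2; 1,1,2)
  P = {3,10}:  v_{3} + v_{10} = 2·v_{7} + v_{8} + v_{9}  ⟹  sig = (2; 1,1,2)
  P = {5,10,11}:  v_{5} + v_{10} + v_{11} = 0  ⟹  sig = (3; —)
  P = {5,7,11}:  v_{5} + v_{7} + v_{11} = v_{4}  ⟹  sig = (3; 1)
  P = {3,5,11}:  v_{3} + v_{5} + v_{11} = 2·v_{4} + v_{8} + v_{9}  ⟹  sig = (3; 1,1,2)
  P = {4,7,8,9}:  v_{4} + v_{7} + v_{8} + v_{9} = v_{3}  ⟹  sig = (4; 1)
  P = {2,5,8,10,12}:  v_{2} + v_{5} + v_{8} + v_{10} + v_{12} = v_{1}  ⟹  sig = (5; 1)

Hence PRS(X_Σ) =
    |P|=2: 15 collections, coeffs (), (), (1), (1), (1), (1,1,1), (1,1,1), (1,1,1), (1,1,1), (1,1,1,1), (1,1,1,1), (1,1,1,2), (1,1,1,2), (1,1,2), (1,1,2)
    |P|=3: 3 collections, coeffs (), (1), (1,1,2)
    |P|=4: 1 collection, coeffs (1)
    |P|=5: 1 collection, coeffs (1)


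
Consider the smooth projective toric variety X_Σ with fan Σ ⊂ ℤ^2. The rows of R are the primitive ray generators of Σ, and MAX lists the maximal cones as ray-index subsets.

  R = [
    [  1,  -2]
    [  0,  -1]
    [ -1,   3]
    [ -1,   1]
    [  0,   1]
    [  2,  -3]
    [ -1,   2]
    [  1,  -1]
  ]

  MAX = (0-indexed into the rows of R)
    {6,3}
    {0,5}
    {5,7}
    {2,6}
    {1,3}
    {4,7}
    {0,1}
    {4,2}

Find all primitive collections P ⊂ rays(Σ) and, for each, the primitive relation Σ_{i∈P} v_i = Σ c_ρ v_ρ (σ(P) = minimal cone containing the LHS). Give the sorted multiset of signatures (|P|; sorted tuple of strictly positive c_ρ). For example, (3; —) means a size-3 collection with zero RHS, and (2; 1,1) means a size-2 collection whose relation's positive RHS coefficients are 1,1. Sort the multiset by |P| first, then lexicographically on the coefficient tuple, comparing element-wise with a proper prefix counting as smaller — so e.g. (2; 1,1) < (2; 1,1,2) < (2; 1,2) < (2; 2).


|primitive collections| = 20. Relations:

  {0,6}:  v_{0} + v_{6} = 0  so sig = (2; —)
  {1,4}:  v_{1} + v_{4} = 0  so sig = (2; —)
  {3,7}:  v_{3} + v_{7} = 0  so sig = (2; —)
  {0,2}:  v_{0} + v_{2} = v_{4}  so sig = (2; 1)
  {0,3}:  v_{0} + v_{3} = v_{1}  so sig = (2; 1)
  {0,4}:  v_{0} + v_{4} = v_{7}  so sig = (2; 1)
  {0,7}:  v_{0} + v_{7} = v_{5}  so sig = (2; 1)
  {1,2}:  v_{1} + v_{2} = v_{6}  so sig = (2; 1)
  {1,6}:  v_{1} + v_{6} = v_{3}  so sig = (2; 1)
  {1,7}:  v_{1} + v_{7} = v_{0}  so sig = (2; 1)
  {3,4}:  v_{3} + v_{4} = v_{6}  so sig = (2; 1)
  {3,5}:  v_{3} + v_{5} = v_{0}  so sig = (2; 1)
  {4,6}:  v_{4} + v_{6} = v_{2}  so sig = (2; 1)
  {5,6}:  v_{5} + v_{6} = v_{7}  so sig = (2; 1)
  {6,7}:  v_{6} + v_{7} = v_{4}  so sig = (2; 1)
  {2,5}:  v_{2} + v_{5} = v_{4} + v_{7}  so sig = (2; 1,1)
  {1,5}:  v_{1} + v_{5} = 2·v_{0}  so sig = (2; 2)
  {2,3}:  v_{2} + v_{3} = 2·v_{6}  so sig = (2; 2)
  {2,7}:  v_{2} + v_{7} = 2·v_{4}  so sig = (2; 2)
  {4,5}:  v_{4} + v_{5} = 2·v_{7}  so sig = (2; 2)

Sorted signature multiset PRS(X):
[(2; —), (2; —), (2; —), (2; 1), (2; 1), (2; 1), (2; 1), (2; 1), (2; 1), (2; 1), (2; 1), (2; 1), (2; 1), (2; 1), (2; 1), (2; 1,1), (2; 2), (2; 2), (2; 2), (2; 2)]


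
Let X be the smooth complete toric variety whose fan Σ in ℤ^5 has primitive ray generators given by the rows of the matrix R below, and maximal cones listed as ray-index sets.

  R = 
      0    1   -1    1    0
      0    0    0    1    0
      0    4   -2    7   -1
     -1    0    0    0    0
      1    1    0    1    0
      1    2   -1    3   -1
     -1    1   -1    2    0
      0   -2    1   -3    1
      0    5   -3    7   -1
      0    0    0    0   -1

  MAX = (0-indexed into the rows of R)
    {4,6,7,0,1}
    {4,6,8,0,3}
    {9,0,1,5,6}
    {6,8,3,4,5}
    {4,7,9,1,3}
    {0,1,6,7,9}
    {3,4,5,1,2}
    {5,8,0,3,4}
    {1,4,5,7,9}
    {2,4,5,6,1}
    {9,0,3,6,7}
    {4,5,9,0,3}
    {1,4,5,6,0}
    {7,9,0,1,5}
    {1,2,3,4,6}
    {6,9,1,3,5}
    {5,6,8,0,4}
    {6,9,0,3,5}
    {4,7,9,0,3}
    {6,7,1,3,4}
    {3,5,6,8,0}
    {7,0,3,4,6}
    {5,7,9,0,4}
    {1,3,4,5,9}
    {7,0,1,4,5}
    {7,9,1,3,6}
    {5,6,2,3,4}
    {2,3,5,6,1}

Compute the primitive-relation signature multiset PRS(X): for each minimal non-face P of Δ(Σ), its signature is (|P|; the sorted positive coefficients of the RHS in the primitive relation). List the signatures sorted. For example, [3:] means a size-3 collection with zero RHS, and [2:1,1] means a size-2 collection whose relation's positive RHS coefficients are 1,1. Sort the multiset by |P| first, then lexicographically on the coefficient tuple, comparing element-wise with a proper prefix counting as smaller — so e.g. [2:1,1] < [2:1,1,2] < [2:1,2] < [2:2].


The 14 primitive collections of Σ (r=10, n=5):

  P = {2,7}:  v_{2} + v_{7} = v_{1} + v_{4} + v_{6}  ⟹  sig = [2:1,1,1]
  P = {7,8}:  v_{7} + v_{8} = v_{0} + v_{4} + v_{6}  ⟹  sig = [2:1,1,1]
  P = {0,2}:  v_{0} + v_{2} = v_{4} + v_{5} + 2·v_{6}  ⟹  sig = [2:1,1,2]
  P = {1,8}:  v_{1} + v_{8} = v_{4} + v_{5} + 2·v_{6}  ⟹  sig = [2:1,1,2]
  P = {2,9}:  v_{2} + v_{9} = v_{1} + 2·v_{3} + 2·v_{5}  ⟹  sig = [2:1,2,2]
  P = {8,9}:  v_{8} + v_{9} = v_{0} + 2·v_{3} + 2·v_{5}  ⟹  sig = [2:1,2,2]
  P = {2,8}:  v_{2} + v_{8} = v_{3} + 2·v_{4} + 2·v_{5} + 3·v_{6}  ⟹  sig = [2:1,2,2,3]
  P = {3,5,7}:  v_{3} + v_{5} + v_{7} = 0  ⟹  sig = [3:]
  P = {0,1,3}:  v_{0} + v_{1} + v_{3} = v_{6}  ⟹  sig = [3:1]
  P = {4,6,9}:  v_{4} + v_{6} + v_{9} = v_{3} + v_{5}  ⟹  sig = [3:1,1]
  P = {5,6,7}:  v_{5} + v_{6} + v_{7} = v_{0} + v_{1}  ⟹  sig = [3:1,1]
  P = {0,1,4,9}:  v_{0} + v_{1} + v_{4} + v_{9} = v_{5}  ⟹  sig = [4:1]
  P = {0,3,4,5,6}:  v_{0} + v_{3} + v_{4} + v_{5} + v_{6} = v_{8}  ⟹  sig = [5:1]
  P = {1,3,4,5,6}:  v_{1} + v_{3} + v_{4} + v_{5} + v_{6} = v_{2}  ⟹  sig = [5:1]

Sorted signature multiset PRS(X):
    [2:1,1,1]
    [2:1,1,1]
    [2:1,1,2]
    [2:1,1,2]
    [2:1,2,2]
    [2:1,2,2]
    [2:1,2,2,3]
    [3:]
    [3:1]
    [3:1,1]
    [3:1,1]
    [4:1]
    [5:1]
    [5:1]
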